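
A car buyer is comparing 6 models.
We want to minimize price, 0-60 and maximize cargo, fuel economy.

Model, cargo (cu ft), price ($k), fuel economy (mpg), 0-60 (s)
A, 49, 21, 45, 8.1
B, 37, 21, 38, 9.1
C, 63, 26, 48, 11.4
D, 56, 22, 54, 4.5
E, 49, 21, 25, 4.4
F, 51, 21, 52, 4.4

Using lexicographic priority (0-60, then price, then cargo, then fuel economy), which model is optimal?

F

First minimize 0-60: best is 4.4, kept {E, F}.
Then minimize price: best is 21, kept {E, F}.
Then maximize cargo: best is 51, kept {F}.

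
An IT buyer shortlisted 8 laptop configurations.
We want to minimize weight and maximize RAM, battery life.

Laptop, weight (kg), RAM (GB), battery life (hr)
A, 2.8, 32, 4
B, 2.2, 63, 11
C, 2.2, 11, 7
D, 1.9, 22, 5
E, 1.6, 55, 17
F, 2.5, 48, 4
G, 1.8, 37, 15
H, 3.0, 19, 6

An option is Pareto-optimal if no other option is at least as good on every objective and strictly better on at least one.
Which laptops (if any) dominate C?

B: weight 2.2≤2.2, RAM 63≥11, battery life 11≥7 — dominates C.
E: weight 1.6≤2.2, RAM 55≥11, battery life 17≥7 — dominates C.
G: weight 1.8≤2.2, RAM 37≥11, battery life 15≥7 — dominates C.
Others (A, D, F, H) are each worse than C on at least one objective.

B, E, G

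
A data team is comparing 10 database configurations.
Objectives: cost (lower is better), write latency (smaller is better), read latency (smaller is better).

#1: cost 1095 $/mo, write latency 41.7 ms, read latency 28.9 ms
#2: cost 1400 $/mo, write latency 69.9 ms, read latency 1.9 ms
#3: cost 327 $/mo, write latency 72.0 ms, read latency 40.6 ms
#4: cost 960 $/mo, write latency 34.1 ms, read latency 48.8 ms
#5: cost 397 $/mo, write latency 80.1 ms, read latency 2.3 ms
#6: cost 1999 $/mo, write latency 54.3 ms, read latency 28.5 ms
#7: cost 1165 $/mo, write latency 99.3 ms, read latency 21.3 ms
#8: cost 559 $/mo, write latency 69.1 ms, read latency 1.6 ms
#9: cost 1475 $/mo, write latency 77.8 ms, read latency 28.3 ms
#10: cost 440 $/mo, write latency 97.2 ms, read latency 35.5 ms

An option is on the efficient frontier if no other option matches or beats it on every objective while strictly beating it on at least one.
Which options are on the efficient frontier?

#1: not dominated.
#2: dominated by #8 (cost 559≤1400, write latency 69.1≤69.9, read latency 1.6≤1.9).
#3: not dominated (best cost).
#4: not dominated (best write latency).
#5: not dominated.
#6: not dominated.
#7: dominated by #5 (cost 397≤1165, write latency 80.1≤99.3, read latency 2.3≤21.3).
#8: not dominated (best read latency).
#9: dominated by #2 (cost 1400≤1475, write latency 69.9≤77.8, read latency 1.9≤28.3).
#10: dominated by #5 (cost 397≤440, write latency 80.1≤97.2, read latency 2.3≤35.5).

#1, #3, #4, #5, #6, #8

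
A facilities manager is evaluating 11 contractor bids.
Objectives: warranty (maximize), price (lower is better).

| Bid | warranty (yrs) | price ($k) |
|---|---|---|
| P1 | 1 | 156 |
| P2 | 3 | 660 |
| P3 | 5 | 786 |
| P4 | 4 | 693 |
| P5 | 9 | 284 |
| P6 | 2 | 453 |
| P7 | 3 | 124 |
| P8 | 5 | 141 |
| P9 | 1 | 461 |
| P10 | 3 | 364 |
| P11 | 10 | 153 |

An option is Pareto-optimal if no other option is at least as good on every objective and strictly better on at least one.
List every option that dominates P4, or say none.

P5, P8, P11

P5: warranty 9≥4, price 284≤693 — dominates P4.
P8: warranty 5≥4, price 141≤693 — dominates P4.
P11: warranty 10≥4, price 153≤693 — dominates P4.
Others (P1, P2, P3, P6, P7, P9, P10) are each worse than P4 on at least one objective.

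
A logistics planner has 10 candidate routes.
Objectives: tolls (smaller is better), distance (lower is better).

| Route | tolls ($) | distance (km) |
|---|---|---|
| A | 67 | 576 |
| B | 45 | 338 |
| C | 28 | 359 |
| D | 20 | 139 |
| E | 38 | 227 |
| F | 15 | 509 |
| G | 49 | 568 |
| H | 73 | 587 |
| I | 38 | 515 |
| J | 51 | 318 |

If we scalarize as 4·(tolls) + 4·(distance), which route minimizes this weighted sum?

A: 4·67 + 4·576 = 2572
B: 4·45 + 4·338 = 1532
C: 4·28 + 4·359 = 1548
D: 4·20 + 4·139 = 636
E: 4·38 + 4·227 = 1060
F: 4·15 + 4·509 = 2096
G: 4·49 + 4·568 = 2468
H: 4·73 + 4·587 = 2640
I: 4·38 + 4·515 = 2212
J: 4·51 + 4·318 = 1476
Lowest: D at 636.

D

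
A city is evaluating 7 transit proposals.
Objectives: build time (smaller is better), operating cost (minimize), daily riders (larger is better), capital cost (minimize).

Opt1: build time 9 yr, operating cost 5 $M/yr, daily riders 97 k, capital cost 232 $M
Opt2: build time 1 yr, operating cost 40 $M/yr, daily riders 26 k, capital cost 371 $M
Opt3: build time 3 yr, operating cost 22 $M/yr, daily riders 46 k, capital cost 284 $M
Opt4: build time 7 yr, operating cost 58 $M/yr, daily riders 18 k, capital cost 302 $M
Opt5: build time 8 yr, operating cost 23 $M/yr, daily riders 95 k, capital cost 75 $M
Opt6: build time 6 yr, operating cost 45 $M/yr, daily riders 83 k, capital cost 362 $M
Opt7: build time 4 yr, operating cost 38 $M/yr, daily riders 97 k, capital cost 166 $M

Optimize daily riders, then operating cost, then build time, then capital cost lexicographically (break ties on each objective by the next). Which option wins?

First maximize daily riders: best is 97, kept {Opt1, Opt7}.
Then minimize operating cost: best is 5, kept {Opt1}.

Opt1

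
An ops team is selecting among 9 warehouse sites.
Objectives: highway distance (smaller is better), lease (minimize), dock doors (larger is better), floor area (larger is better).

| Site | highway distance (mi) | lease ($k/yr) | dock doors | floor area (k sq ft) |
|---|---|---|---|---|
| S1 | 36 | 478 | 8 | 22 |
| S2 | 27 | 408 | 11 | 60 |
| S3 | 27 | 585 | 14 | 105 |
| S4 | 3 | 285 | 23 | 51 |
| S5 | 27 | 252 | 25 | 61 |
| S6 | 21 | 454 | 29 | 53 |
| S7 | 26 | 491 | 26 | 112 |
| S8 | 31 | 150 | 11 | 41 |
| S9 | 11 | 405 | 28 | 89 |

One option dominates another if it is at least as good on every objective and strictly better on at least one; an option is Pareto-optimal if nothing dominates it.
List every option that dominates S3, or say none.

S7

S7: highway distance 26≤27, lease 491≤585, dock doors 26≥14, floor area 112≥105 — dominates S3.
Others (S1, S2, S4, S5, S6, S8, S9) are each worse than S3 on at least one objective.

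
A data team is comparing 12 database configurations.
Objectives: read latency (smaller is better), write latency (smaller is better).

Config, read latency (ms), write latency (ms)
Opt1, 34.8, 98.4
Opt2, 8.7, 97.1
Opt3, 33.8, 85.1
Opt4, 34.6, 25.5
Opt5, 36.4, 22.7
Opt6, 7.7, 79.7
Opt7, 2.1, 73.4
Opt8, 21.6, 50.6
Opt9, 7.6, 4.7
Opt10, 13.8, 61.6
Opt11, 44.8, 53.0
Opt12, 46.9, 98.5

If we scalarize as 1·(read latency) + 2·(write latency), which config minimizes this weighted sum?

Opt9

Opt1: 1·34.8 + 2·98.4 = 231.6
Opt2: 1·8.7 + 2·97.1 = 202.9
Opt3: 1·33.8 + 2·85.1 = 204.0
Opt4: 1·34.6 + 2·25.5 = 85.6
Opt5: 1·36.4 + 2·22.7 = 81.8
Opt6: 1·7.7 + 2·79.7 = 167.1
Opt7: 1·2.1 + 2·73.4 = 148.9
Opt8: 1·21.6 + 2·50.6 = 122.8
Opt9: 1·7.6 + 2·4.7 = 17.0
Opt10: 1·13.8 + 2·61.6 = 137.0
Opt11: 1·44.8 + 2·53.0 = 150.8
Opt12: 1·46.9 + 2·98.5 = 243.9
Lowest: Opt9 at 17.0.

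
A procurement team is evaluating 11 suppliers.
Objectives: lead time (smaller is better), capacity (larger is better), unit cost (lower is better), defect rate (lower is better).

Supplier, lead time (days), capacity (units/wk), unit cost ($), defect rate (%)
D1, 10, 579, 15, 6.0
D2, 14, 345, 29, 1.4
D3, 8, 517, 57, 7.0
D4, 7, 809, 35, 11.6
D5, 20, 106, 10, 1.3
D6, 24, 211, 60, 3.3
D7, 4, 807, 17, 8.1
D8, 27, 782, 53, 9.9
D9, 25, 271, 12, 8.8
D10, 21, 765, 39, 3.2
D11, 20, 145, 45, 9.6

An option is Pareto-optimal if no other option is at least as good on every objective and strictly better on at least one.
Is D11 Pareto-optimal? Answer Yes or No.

D1 vs D11: lead time 10≤20, capacity 579≥145, unit cost 15≤45, defect rate 6.0≤9.6 — D1 is at least as good on every objective and strictly better on at least one, so D1 dominates D11.

No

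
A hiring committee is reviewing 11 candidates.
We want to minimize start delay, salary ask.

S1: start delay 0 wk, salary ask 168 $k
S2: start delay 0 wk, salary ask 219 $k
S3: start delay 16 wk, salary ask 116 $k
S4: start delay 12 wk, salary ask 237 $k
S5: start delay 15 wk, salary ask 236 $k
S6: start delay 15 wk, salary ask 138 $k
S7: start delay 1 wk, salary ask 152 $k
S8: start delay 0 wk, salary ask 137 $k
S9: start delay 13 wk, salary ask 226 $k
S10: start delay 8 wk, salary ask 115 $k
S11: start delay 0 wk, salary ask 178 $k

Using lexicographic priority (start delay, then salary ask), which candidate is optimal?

S8

First minimize start delay: best is 0, kept {S1, S2, S8, S11}.
Then minimize salary ask: best is 137, kept {S8}.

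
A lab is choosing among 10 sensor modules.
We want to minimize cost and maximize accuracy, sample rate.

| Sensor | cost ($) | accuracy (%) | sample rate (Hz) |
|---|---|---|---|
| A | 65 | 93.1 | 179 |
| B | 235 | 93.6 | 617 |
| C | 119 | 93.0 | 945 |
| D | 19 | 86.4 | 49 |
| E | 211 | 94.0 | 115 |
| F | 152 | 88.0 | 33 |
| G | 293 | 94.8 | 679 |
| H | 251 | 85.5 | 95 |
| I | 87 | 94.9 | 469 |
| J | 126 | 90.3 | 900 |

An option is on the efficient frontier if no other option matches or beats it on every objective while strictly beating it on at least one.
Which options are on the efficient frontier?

A: not dominated.
B: not dominated.
C: not dominated (best sample rate).
D: not dominated (best cost).
E: dominated by I (cost 87≤211, accuracy 94.9≥94.0, sample rate 469≥115).
F: dominated by A (cost 65≤152, accuracy 93.1≥88.0, sample rate 179≥33).
G: not dominated.
H: dominated by A (cost 65≤251, accuracy 93.1≥85.5, sample rate 179≥95).
I: not dominated (best accuracy).
J: dominated by C (cost 119≤126, accuracy 93.0≥90.3, sample rate 945≥900).

A, B, C, D, G, I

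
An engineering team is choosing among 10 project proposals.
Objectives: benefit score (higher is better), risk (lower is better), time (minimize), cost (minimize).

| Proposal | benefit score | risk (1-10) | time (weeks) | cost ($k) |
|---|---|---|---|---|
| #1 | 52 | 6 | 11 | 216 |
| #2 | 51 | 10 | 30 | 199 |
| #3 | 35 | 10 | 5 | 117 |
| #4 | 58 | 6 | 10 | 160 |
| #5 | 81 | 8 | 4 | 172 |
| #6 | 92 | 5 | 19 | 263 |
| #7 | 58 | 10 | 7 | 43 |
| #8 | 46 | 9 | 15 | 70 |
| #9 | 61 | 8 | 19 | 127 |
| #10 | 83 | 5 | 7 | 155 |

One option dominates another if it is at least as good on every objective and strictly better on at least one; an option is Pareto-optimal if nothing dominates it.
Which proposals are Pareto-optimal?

#1: dominated by #4 (benefit score 58≥52, risk 6≤6, time 10≤11, cost 160≤216).
#2: dominated by #4 (benefit score 58≥51, risk 6≤10, time 10≤30, cost 160≤199).
#3: not dominated.
#4: dominated by #10 (benefit score 83≥58, risk 5≤6, time 7≤10, cost 155≤160).
#5: not dominated (best time).
#6: not dominated (best benefit score).
#7: not dominated (best cost).
#8: not dominated.
#9: not dominated.
#10: not dominated.

#3, #5, #6, #7, #8, #9, #10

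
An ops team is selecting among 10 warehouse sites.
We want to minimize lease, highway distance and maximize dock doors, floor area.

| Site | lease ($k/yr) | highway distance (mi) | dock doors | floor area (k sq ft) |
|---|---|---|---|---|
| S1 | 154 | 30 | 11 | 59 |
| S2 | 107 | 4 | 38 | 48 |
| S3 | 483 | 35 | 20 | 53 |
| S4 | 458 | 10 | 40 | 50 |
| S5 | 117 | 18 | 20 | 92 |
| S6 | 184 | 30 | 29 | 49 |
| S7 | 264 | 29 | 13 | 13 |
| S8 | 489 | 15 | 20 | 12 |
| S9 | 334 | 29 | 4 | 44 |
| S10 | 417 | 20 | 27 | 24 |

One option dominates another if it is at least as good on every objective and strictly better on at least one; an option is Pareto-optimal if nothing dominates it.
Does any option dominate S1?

S5 vs S1: lease 117≤154, highway distance 18≤30, dock doors 20≥11, floor area 92≥59 — S5 is at least as good on every objective and strictly better on at least one, so S5 dominates S1.

Yes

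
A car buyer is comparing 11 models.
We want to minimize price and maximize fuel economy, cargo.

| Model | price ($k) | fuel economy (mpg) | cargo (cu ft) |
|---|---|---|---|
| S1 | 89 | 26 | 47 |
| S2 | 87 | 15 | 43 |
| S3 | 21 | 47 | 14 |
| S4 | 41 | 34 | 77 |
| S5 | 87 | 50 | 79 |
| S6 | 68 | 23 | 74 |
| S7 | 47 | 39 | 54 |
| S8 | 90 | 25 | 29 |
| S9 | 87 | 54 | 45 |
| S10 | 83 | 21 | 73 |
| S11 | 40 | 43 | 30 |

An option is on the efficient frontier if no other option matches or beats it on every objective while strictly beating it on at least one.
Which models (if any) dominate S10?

S4, S6

S4: price 41≤83, fuel economy 34≥21, cargo 77≥73 — dominates S10.
S6: price 68≤83, fuel economy 23≥21, cargo 74≥73 — dominates S10.
Others (S1, S2, S3, S5, S7, S8, S9, S11) are each worse than S10 on at least one objective.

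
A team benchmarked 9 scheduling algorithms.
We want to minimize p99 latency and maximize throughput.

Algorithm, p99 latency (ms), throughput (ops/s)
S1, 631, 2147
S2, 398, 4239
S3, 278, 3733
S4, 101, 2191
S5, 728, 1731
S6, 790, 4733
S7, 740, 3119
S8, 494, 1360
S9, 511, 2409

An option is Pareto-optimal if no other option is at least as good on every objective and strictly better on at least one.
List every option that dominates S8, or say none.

S2: p99 latency 398≤494, throughput 4239≥1360 — dominates S8.
S3: p99 latency 278≤494, throughput 3733≥1360 — dominates S8.
S4: p99 latency 101≤494, throughput 2191≥1360 — dominates S8.
Others (S1, S5, S6, S7, S9) are each worse than S8 on at least one objective.

S2, S3, S4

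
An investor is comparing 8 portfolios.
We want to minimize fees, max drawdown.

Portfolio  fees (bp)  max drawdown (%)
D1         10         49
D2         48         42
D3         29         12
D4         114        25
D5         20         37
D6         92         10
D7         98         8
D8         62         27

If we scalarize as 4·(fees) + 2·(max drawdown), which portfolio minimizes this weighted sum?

D1

D1: 4·10 + 2·49 = 138
D2: 4·48 + 2·42 = 276
D3: 4·29 + 2·12 = 140
D4: 4·114 + 2·25 = 506
D5: 4·20 + 2·37 = 154
D6: 4·92 + 2·10 = 388
D7: 4·98 + 2·8 = 408
D8: 4·62 + 2·27 = 302
Lowest: D1 at 138.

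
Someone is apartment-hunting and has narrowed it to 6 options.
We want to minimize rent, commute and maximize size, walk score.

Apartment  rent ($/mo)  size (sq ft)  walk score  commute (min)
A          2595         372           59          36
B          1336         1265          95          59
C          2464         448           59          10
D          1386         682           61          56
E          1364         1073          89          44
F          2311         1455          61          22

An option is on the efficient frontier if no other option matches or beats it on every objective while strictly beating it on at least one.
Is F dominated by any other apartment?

A: worse on rent (2595 vs 2311).
B: worse on size (1265 vs 1455).
C: worse on rent (2464 vs 2311).
D: worse on size (682 vs 1455).
E: worse on size (1073 vs 1455).
No option is at least as good as F on every objective and strictly better on one.

No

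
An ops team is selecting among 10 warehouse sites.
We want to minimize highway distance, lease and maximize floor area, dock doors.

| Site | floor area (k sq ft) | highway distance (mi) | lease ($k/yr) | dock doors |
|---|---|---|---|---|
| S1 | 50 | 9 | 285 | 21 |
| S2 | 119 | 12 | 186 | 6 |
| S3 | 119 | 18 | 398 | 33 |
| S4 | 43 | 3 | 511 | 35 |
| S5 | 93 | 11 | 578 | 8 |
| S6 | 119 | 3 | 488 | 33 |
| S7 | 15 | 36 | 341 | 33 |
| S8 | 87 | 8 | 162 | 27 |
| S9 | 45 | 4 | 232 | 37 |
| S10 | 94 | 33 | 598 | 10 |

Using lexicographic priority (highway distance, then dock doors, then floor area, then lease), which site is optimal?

First minimize highway distance: best is 3, kept {S4, S6}.
Then maximize dock doors: best is 35, kept {S4}.

S4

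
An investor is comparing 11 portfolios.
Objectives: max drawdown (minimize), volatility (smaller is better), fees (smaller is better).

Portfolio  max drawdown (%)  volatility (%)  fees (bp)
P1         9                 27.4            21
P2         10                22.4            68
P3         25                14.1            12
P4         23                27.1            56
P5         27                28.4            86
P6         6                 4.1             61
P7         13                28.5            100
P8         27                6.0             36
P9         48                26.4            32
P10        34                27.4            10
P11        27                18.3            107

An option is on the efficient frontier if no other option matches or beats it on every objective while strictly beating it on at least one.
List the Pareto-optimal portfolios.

P1, P3, P4, P6, P8, P10

P1: not dominated.
P2: dominated by P6 (max drawdown 6≤10, volatility 4.1≤22.4, fees 61≤68).
P3: not dominated.
P4: not dominated.
P5: dominated by P1 (max drawdown 9≤27, volatility 27.4≤28.4, fees 21≤86).
P6: not dominated (best max drawdown).
P7: dominated by P1 (max drawdown 9≤13, volatility 27.4≤28.5, fees 21≤100).
P8: not dominated.
P9: dominated by P3 (max drawdown 25≤48, volatility 14.1≤26.4, fees 12≤32).
P10: not dominated (best fees).
P11: dominated by P3 (max drawdown 25≤27, volatility 14.1≤18.3, fees 12≤107).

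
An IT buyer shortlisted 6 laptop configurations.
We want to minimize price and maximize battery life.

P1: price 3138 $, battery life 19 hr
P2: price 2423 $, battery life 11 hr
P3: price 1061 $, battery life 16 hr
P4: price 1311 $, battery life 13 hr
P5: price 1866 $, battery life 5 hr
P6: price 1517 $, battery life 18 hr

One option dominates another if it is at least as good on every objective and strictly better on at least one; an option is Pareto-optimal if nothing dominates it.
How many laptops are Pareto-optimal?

3

P1: not dominated (best battery life).
P2: dominated by P3 (price 1061≤2423, battery life 16≥11).
P3: not dominated (best price).
P4: dominated by P3 (price 1061≤1311, battery life 16≥13).
P5: dominated by P3 (price 1061≤1866, battery life 16≥5).
P6: not dominated.
Pareto-optimal: P1, P3, P6 → 3.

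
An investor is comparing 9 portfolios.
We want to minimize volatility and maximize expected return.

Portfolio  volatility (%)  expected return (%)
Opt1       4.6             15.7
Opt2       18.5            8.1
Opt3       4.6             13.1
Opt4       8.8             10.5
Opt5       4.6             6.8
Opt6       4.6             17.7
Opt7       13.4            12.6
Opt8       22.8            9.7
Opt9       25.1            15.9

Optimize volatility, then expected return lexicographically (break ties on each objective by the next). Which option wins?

Opt6

First minimize volatility: best is 4.6, kept {Opt1, Opt3, Opt5, Opt6}.
Then maximize expected return: best is 17.7, kept {Opt6}.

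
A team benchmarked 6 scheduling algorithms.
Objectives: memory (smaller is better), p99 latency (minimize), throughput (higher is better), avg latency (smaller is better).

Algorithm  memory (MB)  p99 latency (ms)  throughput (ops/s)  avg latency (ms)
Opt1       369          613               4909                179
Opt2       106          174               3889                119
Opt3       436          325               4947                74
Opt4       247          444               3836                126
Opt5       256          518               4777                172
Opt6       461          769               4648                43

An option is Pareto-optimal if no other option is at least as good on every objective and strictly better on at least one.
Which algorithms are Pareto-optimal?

Opt1: not dominated.
Opt2: not dominated (best memory).
Opt3: not dominated (best throughput).
Opt4: dominated by Opt2 (memory 106≤247, p99 latency 174≤444, throughput 3889≥3836, avg latency 119≤126).
Opt5: not dominated.
Opt6: not dominated (best avg latency).

Opt1, Opt2, Opt3, Opt5, Opt6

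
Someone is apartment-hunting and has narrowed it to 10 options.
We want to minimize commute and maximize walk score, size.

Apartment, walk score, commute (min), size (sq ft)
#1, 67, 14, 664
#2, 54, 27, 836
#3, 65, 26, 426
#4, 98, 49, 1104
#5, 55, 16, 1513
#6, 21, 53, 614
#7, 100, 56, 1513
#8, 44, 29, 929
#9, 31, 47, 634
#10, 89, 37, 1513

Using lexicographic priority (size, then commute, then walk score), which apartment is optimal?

First maximize size: best is 1513, kept {#5, #7, #10}.
Then minimize commute: best is 16, kept {#5}.

#5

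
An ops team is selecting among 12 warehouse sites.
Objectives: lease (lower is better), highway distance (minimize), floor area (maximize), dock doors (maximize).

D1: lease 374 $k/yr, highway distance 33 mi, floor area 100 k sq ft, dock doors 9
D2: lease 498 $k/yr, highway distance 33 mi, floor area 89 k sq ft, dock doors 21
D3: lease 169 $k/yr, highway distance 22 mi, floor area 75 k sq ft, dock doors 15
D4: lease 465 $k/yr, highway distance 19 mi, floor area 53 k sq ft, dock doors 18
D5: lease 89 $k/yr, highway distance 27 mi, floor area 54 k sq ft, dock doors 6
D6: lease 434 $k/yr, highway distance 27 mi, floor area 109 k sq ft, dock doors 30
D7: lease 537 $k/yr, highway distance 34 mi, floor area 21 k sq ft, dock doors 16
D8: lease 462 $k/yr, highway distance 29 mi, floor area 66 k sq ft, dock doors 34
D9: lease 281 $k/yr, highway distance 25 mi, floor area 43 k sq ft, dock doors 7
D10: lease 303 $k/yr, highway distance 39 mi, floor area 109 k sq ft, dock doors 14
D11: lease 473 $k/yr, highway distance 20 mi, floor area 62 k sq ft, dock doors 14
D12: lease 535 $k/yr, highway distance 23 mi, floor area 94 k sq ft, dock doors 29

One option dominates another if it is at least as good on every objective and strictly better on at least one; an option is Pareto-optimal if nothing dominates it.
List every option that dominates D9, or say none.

D3

D3: lease 169≤281, highway distance 22≤25, floor area 75≥43, dock doors 15≥7 — dominates D9.
Others (D1, D2, D4, D5, D6, D7, D8, D10, D11, D12) are each worse than D9 on at least one objective.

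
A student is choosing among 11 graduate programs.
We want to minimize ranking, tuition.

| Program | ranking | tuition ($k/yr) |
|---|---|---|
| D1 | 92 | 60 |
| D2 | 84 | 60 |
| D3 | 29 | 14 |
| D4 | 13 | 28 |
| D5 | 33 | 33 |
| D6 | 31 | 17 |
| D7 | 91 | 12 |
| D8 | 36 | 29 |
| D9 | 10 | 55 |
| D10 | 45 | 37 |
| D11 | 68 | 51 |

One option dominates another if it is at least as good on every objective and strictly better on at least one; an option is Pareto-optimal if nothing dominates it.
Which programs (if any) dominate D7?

none

D1: worse on ranking (92 vs 91).
D2: worse on tuition (60 vs 12).
D3: worse on tuition (14 vs 12).
D4: worse on tuition (28 vs 12).
D5: worse on tuition (33 vs 12).
D6: worse on tuition (17 vs 12).
D8: worse on tuition (29 vs 12).
D9: worse on tuition (55 vs 12).
D10: worse on tuition (37 vs 12).
D11: worse on tuition (51 vs 12).
No option dominates D7.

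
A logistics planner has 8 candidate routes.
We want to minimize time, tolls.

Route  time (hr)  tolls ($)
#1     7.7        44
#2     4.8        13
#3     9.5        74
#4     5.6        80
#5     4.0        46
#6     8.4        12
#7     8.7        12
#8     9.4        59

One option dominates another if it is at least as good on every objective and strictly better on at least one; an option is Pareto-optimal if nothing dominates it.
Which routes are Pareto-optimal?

#1: dominated by #2 (time 4.8≤7.7, tolls 13≤44).
#2: not dominated.
#3: dominated by #1 (time 7.7≤9.5, tolls 44≤74).
#4: dominated by #2 (time 4.8≤5.6, tolls 13≤80).
#5: not dominated (best time).
#6: not dominated.
#7: dominated by #6 (time 8.4≤8.7, tolls 12≤12).
#8: dominated by #1 (time 7.7≤9.4, tolls 44≤59).

#2, #5, #6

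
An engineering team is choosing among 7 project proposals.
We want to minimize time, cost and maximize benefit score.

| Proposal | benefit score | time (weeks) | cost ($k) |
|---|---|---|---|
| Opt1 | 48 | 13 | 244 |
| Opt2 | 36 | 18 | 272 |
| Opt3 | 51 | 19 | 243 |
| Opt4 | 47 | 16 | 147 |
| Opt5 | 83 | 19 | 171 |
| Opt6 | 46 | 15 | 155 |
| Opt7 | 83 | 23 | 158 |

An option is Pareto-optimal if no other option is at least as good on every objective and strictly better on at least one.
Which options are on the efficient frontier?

Opt1, Opt4, Opt5, Opt6, Opt7

Opt1: not dominated (best time).
Opt2: dominated by Opt1 (benefit score 48≥36, time 13≤18, cost 244≤272).
Opt3: dominated by Opt5 (benefit score 83≥51, time 19≤19, cost 171≤243).
Opt4: not dominated (best cost).
Opt5: not dominated.
Opt6: not dominated.
Opt7: not dominated.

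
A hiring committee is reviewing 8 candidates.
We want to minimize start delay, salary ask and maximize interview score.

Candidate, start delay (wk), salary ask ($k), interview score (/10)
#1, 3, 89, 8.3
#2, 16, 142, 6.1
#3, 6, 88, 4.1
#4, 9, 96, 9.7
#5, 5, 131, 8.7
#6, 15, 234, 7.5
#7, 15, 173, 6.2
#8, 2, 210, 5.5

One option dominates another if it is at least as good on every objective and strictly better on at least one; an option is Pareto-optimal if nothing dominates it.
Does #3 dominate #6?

#3 vs #6: #3 is worse on interview score (4.1 vs 7.5), so it does not dominate #6.

No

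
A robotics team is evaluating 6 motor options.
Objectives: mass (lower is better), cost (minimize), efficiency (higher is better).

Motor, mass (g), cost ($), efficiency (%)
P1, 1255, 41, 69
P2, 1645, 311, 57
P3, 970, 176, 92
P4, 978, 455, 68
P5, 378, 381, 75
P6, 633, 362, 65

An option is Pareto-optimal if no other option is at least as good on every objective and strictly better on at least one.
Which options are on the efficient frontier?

P1: not dominated (best cost).
P2: dominated by P1 (mass 1255≤1645, cost 41≤311, efficiency 69≥57).
P3: not dominated (best efficiency).
P4: dominated by P3 (mass 970≤978, cost 176≤455, efficiency 92≥68).
P5: not dominated (best mass).
P6: not dominated.

P1, P3, P5, P6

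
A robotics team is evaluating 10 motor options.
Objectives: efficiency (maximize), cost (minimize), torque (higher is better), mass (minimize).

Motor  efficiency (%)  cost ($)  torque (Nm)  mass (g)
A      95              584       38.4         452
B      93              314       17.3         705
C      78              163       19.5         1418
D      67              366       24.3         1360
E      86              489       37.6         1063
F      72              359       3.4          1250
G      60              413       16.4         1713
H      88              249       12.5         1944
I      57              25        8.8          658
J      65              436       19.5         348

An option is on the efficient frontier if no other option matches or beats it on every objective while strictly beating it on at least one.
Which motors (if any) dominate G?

B, C, D

B: efficiency 93≥60, cost 314≤413, torque 17.3≥16.4, mass 705≤1713 — dominates G.
C: efficiency 78≥60, cost 163≤413, torque 19.5≥16.4, mass 1418≤1713 — dominates G.
D: efficiency 67≥60, cost 366≤413, torque 24.3≥16.4, mass 1360≤1713 — dominates G.
Others (A, E, F, H, I, J) are each worse than G on at least one objective.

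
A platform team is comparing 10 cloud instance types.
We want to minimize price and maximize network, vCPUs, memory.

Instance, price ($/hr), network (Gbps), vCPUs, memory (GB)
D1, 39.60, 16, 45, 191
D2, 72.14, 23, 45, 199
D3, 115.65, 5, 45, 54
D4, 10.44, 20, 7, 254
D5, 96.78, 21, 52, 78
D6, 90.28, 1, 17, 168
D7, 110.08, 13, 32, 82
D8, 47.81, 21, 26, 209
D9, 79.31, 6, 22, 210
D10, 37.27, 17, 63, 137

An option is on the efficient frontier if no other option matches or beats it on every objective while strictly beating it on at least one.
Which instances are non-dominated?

D1: not dominated.
D2: not dominated (best network).
D3: dominated by D1 (price 39.60≤115.65, network 16≥5, vCPUs 45≥45, memory 191≥54).
D4: not dominated (best price).
D5: not dominated.
D6: dominated by D1 (price 39.60≤90.28, network 16≥1, vCPUs 45≥17, memory 191≥168).
D7: dominated by D1 (price 39.60≤110.08, network 16≥13, vCPUs 45≥32, memory 191≥82).
D8: not dominated.
D9: not dominated.
D10: not dominated (best vCPUs).

D1, D2, D4, D5, D8, D9, D10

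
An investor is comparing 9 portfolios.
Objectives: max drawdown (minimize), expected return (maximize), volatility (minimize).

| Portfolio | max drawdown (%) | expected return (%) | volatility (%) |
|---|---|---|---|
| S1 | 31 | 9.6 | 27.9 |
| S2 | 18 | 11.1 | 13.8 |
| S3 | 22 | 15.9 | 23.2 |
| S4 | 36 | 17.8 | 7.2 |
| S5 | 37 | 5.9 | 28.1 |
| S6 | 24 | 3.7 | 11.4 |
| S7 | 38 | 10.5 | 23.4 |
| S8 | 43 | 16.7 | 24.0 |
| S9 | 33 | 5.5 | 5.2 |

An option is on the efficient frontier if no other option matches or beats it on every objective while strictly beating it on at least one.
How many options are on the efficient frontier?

S1: dominated by S2 (max drawdown 18≤31, expected return 11.1≥9.6, volatility 13.8≤27.9).
S2: not dominated (best max drawdown).
S3: not dominated.
S4: not dominated (best expected return).
S5: dominated by S1 (max drawdown 31≤37, expected return 9.6≥5.9, volatility 27.9≤28.1).
S6: not dominated.
S7: dominated by S2 (max drawdown 18≤38, expected return 11.1≥10.5, volatility 13.8≤23.4).
S8: dominated by S4 (max drawdown 36≤43, expected return 17.8≥16.7, volatility 7.2≤24.0).
S9: not dominated (best volatility).
Pareto-optimal: S2, S3, S4, S6, S9 → 5.

5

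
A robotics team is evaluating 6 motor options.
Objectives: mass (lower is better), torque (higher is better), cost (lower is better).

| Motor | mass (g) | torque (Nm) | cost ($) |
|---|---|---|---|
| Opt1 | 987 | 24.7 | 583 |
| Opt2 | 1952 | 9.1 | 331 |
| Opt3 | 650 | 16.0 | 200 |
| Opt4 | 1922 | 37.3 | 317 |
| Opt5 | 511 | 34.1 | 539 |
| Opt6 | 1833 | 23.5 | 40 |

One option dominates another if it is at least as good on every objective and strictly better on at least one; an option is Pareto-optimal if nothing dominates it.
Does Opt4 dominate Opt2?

Opt4 vs Opt2: mass 1922≤1952, torque 37.3≥9.1, cost 317≤331 — Opt4 is at least as good on every objective with at least one strict improvement.

Yes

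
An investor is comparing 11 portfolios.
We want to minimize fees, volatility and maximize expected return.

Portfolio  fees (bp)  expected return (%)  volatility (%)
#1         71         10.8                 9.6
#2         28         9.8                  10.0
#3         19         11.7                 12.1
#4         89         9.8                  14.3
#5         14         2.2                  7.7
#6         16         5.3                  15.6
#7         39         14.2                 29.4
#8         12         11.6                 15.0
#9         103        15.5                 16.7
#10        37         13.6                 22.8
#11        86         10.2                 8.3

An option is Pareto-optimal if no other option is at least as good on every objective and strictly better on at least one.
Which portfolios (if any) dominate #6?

#8

#8: fees 12≤16, expected return 11.6≥5.3, volatility 15.0≤15.6 — dominates #6.
Others (#1, #2, #3, #4, #5, #7, #9, #10, #11) are each worse than #6 on at least one objective.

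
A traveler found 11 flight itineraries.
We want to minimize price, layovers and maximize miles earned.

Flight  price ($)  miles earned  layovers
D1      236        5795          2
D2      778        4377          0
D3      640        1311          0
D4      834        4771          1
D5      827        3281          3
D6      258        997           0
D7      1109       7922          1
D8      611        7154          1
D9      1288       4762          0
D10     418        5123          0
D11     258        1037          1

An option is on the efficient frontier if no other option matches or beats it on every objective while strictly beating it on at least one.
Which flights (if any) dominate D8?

none

D1: worse on miles earned (5795 vs 7154).
D2: worse on price (778 vs 611).
D3: worse on price (640 vs 611).
D4: worse on price (834 vs 611).
D5: worse on price (827 vs 611).
D6: worse on miles earned (997 vs 7154).
D7: worse on price (1109 vs 611).
D9: worse on price (1288 vs 611).
D10: worse on miles earned (5123 vs 7154).
D11: worse on miles earned (1037 vs 7154).
No option dominates D8.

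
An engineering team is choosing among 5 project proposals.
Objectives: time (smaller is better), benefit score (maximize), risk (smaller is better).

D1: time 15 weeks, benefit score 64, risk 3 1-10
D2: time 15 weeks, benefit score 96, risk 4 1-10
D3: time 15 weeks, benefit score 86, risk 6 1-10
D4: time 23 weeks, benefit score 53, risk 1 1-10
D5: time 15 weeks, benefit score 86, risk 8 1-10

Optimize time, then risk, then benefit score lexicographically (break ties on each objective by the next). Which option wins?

First minimize time: best is 15, kept {D1, D2, D3, D5}.
Then minimize risk: best is 3, kept {D1}.

D1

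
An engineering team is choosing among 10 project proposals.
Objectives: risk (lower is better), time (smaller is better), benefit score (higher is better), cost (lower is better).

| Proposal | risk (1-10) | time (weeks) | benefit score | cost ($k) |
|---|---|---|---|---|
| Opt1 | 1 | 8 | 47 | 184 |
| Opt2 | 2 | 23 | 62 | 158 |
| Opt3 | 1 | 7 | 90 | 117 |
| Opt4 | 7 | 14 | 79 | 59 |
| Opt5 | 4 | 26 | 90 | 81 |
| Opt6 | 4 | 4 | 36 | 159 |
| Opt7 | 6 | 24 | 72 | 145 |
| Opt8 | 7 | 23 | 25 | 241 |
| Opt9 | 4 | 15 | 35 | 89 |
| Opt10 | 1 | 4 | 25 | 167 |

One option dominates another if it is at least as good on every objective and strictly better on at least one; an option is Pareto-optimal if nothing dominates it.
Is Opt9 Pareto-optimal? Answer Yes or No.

Opt1: worse on cost (184 vs 89).
Opt2: worse on time (23 vs 15).
Opt3: worse on cost (117 vs 89).
Opt4: worse on risk (7 vs 4).
Opt5: worse on time (26 vs 15).
Opt6: worse on cost (159 vs 89).
Opt7: worse on risk (6 vs 4).
Opt8: worse on risk (7 vs 4).
Opt10: worse on benefit score (25 vs 35).
No option is at least as good as Opt9 on every objective and strictly better on one.

Yes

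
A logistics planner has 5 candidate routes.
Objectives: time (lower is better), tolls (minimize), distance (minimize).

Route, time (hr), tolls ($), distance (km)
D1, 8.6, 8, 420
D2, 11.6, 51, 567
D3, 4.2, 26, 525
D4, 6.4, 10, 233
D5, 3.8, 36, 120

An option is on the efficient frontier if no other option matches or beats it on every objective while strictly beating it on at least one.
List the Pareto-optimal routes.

D1, D3, D4, D5

D1: not dominated (best tolls).
D2: dominated by D1 (time 8.6≤11.6, tolls 8≤51, distance 420≤567).
D3: not dominated.
D4: not dominated.
D5: not dominated (best time).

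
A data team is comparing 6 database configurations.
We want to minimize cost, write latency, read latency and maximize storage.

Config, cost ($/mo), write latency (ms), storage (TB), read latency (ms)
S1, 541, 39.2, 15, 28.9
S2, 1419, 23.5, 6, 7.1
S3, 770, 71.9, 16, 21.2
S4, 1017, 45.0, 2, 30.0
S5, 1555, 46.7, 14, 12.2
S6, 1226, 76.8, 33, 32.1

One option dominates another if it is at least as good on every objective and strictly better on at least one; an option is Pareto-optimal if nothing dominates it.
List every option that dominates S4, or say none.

S1

S1: cost 541≤1017, write latency 39.2≤45.0, storage 15≥2, read latency 28.9≤30.0 — dominates S4.
Others (S2, S3, S5, S6) are each worse than S4 on at least one objective.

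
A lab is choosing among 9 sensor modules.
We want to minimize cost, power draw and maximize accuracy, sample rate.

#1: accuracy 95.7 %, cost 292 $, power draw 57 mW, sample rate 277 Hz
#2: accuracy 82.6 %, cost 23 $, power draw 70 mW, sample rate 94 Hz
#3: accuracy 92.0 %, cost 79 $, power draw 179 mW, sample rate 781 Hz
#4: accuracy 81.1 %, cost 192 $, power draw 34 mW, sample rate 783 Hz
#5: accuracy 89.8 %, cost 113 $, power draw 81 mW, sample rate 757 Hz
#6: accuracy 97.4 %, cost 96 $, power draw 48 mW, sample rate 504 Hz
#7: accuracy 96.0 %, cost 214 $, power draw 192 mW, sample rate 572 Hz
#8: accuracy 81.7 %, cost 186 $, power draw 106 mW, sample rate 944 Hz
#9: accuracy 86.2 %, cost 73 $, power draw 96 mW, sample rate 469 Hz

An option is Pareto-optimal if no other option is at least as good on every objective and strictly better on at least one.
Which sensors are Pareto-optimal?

#2, #3, #4, #5, #6, #7, #8, #9

#1: dominated by #6 (accuracy 97.4≥95.7, cost 96≤292, power draw 48≤57, sample rate 504≥277).
#2: not dominated (best cost).
#3: not dominated.
#4: not dominated (best power draw).
#5: not dominated.
#6: not dominated (best accuracy).
#7: not dominated.
#8: not dominated (best sample rate).
#9: not dominated.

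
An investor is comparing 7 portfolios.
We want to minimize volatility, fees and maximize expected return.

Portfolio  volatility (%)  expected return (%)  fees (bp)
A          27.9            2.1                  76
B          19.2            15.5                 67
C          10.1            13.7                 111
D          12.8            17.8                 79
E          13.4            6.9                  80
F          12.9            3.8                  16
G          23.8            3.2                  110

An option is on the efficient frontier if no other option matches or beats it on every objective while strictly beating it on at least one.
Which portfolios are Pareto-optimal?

A: dominated by B (volatility 19.2≤27.9, expected return 15.5≥2.1, fees 67≤76).
B: not dominated.
C: not dominated (best volatility).
D: not dominated (best expected return).
E: dominated by D (volatility 12.8≤13.4, expected return 17.8≥6.9, fees 79≤80).
F: not dominated (best fees).
G: dominated by B (volatility 19.2≤23.8, expected return 15.5≥3.2, fees 67≤110).

B, C, D, F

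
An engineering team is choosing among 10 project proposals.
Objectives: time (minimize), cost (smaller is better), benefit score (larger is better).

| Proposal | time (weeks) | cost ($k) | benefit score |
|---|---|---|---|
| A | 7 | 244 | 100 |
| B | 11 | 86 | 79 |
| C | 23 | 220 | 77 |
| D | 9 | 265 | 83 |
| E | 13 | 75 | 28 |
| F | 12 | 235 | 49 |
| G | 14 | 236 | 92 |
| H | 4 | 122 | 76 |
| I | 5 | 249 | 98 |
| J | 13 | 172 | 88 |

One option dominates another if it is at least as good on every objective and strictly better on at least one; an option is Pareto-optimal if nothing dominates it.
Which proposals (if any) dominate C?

B, J

B: time 11≤23, cost 86≤220, benefit score 79≥77 — dominates C.
J: time 13≤23, cost 172≤220, benefit score 88≥77 — dominates C.
Others (A, D, E, F, G, H, I) are each worse than C on at least one objective.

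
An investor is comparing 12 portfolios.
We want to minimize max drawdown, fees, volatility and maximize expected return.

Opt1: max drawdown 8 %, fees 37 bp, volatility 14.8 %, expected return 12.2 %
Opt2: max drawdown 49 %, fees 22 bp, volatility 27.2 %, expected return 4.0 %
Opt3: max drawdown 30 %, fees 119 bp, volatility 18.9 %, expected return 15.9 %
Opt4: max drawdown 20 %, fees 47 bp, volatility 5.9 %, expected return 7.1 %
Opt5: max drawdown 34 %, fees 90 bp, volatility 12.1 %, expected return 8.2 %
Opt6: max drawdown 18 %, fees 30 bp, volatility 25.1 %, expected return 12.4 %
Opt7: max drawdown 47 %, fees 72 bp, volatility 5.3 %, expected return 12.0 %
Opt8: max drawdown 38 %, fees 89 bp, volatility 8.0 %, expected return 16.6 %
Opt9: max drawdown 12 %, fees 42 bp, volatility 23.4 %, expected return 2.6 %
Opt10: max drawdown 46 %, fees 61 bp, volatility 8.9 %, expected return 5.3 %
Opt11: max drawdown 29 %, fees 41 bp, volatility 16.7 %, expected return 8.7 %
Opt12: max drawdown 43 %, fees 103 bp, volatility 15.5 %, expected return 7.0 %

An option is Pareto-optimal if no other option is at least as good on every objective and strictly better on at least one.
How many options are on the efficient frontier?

Opt1: not dominated (best max drawdown).
Opt2: not dominated (best fees).
Opt3: not dominated.
Opt4: not dominated.
Opt5: not dominated.
Opt6: not dominated.
Opt7: not dominated (best volatility).
Opt8: not dominated (best expected return).
Opt9: dominated by Opt1 (max drawdown 8≤12, fees 37≤42, volatility 14.8≤23.4, expected return 12.2≥2.6).
Opt10: dominated by Opt4 (max drawdown 20≤46, fees 47≤61, volatility 5.9≤8.9, expected return 7.1≥5.3).
Opt11: dominated by Opt1 (max drawdown 8≤29, fees 37≤41, volatility 14.8≤16.7, expected return 12.2≥8.7).
Opt12: dominated by Opt1 (max drawdown 8≤43, fees 37≤103, volatility 14.8≤15.5, expected return 12.2≥7.0).
Pareto-optimal: Opt1, Opt2, Opt3, Opt4, Opt5, Opt6, Opt7, Opt8 → 8.

8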